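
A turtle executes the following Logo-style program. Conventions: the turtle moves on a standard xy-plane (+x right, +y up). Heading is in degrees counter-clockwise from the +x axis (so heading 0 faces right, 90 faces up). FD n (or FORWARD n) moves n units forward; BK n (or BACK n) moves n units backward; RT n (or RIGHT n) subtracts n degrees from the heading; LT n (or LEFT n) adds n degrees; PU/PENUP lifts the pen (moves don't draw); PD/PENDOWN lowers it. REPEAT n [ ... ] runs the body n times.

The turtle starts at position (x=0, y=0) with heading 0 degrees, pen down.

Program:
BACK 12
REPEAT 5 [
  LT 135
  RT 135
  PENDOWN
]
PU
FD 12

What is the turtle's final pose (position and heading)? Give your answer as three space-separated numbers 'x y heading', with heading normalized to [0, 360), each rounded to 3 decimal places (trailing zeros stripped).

Answer: 0 0 0

Derivation:
Executing turtle program step by step:
Start: pos=(0,0), heading=0, pen down
BK 12: (0,0) -> (-12,0) [heading=0, draw]
REPEAT 5 [
  -- iteration 1/5 --
  LT 135: heading 0 -> 135
  RT 135: heading 135 -> 0
  PD: pen down
  -- iteration 2/5 --
  LT 135: heading 0 -> 135
  RT 135: heading 135 -> 0
  PD: pen down
  -- iteration 3/5 --
  LT 135: heading 0 -> 135
  RT 135: heading 135 -> 0
  PD: pen down
  -- iteration 4/5 --
  LT 135: heading 0 -> 135
  RT 135: heading 135 -> 0
  PD: pen down
  -- iteration 5/5 --
  LT 135: heading 0 -> 135
  RT 135: heading 135 -> 0
  PD: pen down
]
PU: pen up
FD 12: (-12,0) -> (0,0) [heading=0, move]
Final: pos=(0,0), heading=0, 1 segment(s) drawn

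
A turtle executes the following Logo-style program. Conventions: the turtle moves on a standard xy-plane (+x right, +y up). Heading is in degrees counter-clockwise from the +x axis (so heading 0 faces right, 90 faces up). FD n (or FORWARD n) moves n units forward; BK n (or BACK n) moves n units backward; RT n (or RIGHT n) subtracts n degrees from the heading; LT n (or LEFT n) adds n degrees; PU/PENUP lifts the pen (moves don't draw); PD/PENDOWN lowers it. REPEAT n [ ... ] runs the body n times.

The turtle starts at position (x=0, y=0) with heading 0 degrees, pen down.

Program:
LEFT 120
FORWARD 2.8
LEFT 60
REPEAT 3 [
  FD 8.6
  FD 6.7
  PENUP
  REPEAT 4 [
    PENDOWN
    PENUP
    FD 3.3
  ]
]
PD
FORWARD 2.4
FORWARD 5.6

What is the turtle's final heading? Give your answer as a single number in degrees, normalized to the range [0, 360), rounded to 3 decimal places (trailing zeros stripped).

Executing turtle program step by step:
Start: pos=(0,0), heading=0, pen down
LT 120: heading 0 -> 120
FD 2.8: (0,0) -> (-1.4,2.425) [heading=120, draw]
LT 60: heading 120 -> 180
REPEAT 3 [
  -- iteration 1/3 --
  FD 8.6: (-1.4,2.425) -> (-10,2.425) [heading=180, draw]
  FD 6.7: (-10,2.425) -> (-16.7,2.425) [heading=180, draw]
  PU: pen up
  REPEAT 4 [
    -- iteration 1/4 --
    PD: pen down
    PU: pen up
    FD 3.3: (-16.7,2.425) -> (-20,2.425) [heading=180, move]
    -- iteration 2/4 --
    PD: pen down
    PU: pen up
    FD 3.3: (-20,2.425) -> (-23.3,2.425) [heading=180, move]
    -- iteration 3/4 --
    PD: pen down
    PU: pen up
    FD 3.3: (-23.3,2.425) -> (-26.6,2.425) [heading=180, move]
    -- iteration 4/4 --
    PD: pen down
    PU: pen up
    FD 3.3: (-26.6,2.425) -> (-29.9,2.425) [heading=180, move]
  ]
  -- iteration 2/3 --
  FD 8.6: (-29.9,2.425) -> (-38.5,2.425) [heading=180, move]
  FD 6.7: (-38.5,2.425) -> (-45.2,2.425) [heading=180, move]
  PU: pen up
  REPEAT 4 [
    -- iteration 1/4 --
    PD: pen down
    PU: pen up
    FD 3.3: (-45.2,2.425) -> (-48.5,2.425) [heading=180, move]
    -- iteration 2/4 --
    PD: pen down
    PU: pen up
    FD 3.3: (-48.5,2.425) -> (-51.8,2.425) [heading=180, move]
    -- iteration 3/4 --
    PD: pen down
    PU: pen up
    FD 3.3: (-51.8,2.425) -> (-55.1,2.425) [heading=180, move]
    -- iteration 4/4 --
    PD: pen down
    PU: pen up
    FD 3.3: (-55.1,2.425) -> (-58.4,2.425) [heading=180, move]
  ]
  -- iteration 3/3 --
  FD 8.6: (-58.4,2.425) -> (-67,2.425) [heading=180, move]
  FD 6.7: (-67,2.425) -> (-73.7,2.425) [heading=180, move]
  PU: pen up
  REPEAT 4 [
    -- iteration 1/4 --
    PD: pen down
    PU: pen up
    FD 3.3: (-73.7,2.425) -> (-77,2.425) [heading=180, move]
    -- iteration 2/4 --
    PD: pen down
    PU: pen up
    FD 3.3: (-77,2.425) -> (-80.3,2.425) [heading=180, move]
    -- iteration 3/4 --
    PD: pen down
    PU: pen up
    FD 3.3: (-80.3,2.425) -> (-83.6,2.425) [heading=180, move]
    -- iteration 4/4 --
    PD: pen down
    PU: pen up
    FD 3.3: (-83.6,2.425) -> (-86.9,2.425) [heading=180, move]
  ]
]
PD: pen down
FD 2.4: (-86.9,2.425) -> (-89.3,2.425) [heading=180, draw]
FD 5.6: (-89.3,2.425) -> (-94.9,2.425) [heading=180, draw]
Final: pos=(-94.9,2.425), heading=180, 5 segment(s) drawn

Answer: 180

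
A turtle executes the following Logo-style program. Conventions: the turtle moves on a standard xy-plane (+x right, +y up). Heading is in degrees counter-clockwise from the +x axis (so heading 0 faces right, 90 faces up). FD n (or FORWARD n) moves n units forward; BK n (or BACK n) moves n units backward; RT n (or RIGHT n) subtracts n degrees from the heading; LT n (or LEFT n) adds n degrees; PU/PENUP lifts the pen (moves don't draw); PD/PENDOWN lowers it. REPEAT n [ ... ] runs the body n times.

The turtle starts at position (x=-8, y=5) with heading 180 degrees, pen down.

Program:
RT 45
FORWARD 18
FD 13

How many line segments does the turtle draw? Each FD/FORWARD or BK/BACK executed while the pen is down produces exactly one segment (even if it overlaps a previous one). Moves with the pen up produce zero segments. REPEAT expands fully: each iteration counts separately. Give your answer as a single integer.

Answer: 2

Derivation:
Executing turtle program step by step:
Start: pos=(-8,5), heading=180, pen down
RT 45: heading 180 -> 135
FD 18: (-8,5) -> (-20.728,17.728) [heading=135, draw]
FD 13: (-20.728,17.728) -> (-29.92,26.92) [heading=135, draw]
Final: pos=(-29.92,26.92), heading=135, 2 segment(s) drawn
Segments drawn: 2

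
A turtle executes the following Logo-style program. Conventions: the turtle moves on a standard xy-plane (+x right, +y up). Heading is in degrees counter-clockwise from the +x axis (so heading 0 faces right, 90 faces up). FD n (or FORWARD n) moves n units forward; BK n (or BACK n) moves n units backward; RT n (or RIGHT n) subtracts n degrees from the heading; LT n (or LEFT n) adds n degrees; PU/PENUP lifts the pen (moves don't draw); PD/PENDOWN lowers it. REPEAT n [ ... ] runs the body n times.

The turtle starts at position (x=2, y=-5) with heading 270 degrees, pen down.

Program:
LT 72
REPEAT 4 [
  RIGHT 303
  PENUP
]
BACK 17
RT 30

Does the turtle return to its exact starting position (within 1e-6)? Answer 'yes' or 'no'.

Executing turtle program step by step:
Start: pos=(2,-5), heading=270, pen down
LT 72: heading 270 -> 342
REPEAT 4 [
  -- iteration 1/4 --
  RT 303: heading 342 -> 39
  PU: pen up
  -- iteration 2/4 --
  RT 303: heading 39 -> 96
  PU: pen up
  -- iteration 3/4 --
  RT 303: heading 96 -> 153
  PU: pen up
  -- iteration 4/4 --
  RT 303: heading 153 -> 210
  PU: pen up
]
BK 17: (2,-5) -> (16.722,3.5) [heading=210, move]
RT 30: heading 210 -> 180
Final: pos=(16.722,3.5), heading=180, 0 segment(s) drawn

Start position: (2, -5)
Final position: (16.722, 3.5)
Distance = 17; >= 1e-6 -> NOT closed

Answer: no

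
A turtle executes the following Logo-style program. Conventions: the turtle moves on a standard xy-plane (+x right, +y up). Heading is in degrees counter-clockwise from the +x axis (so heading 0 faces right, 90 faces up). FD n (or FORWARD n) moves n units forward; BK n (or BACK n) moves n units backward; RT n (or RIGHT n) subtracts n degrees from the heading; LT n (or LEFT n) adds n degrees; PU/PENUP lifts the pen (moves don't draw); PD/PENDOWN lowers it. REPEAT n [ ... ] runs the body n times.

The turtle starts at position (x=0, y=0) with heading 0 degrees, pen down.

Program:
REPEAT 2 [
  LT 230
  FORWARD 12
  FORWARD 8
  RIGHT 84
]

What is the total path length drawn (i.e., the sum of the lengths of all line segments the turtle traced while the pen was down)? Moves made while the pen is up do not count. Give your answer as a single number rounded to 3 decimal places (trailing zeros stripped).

Answer: 40

Derivation:
Executing turtle program step by step:
Start: pos=(0,0), heading=0, pen down
REPEAT 2 [
  -- iteration 1/2 --
  LT 230: heading 0 -> 230
  FD 12: (0,0) -> (-7.713,-9.193) [heading=230, draw]
  FD 8: (-7.713,-9.193) -> (-12.856,-15.321) [heading=230, draw]
  RT 84: heading 230 -> 146
  -- iteration 2/2 --
  LT 230: heading 146 -> 16
  FD 12: (-12.856,-15.321) -> (-1.321,-12.013) [heading=16, draw]
  FD 8: (-1.321,-12.013) -> (6.369,-9.808) [heading=16, draw]
  RT 84: heading 16 -> 292
]
Final: pos=(6.369,-9.808), heading=292, 4 segment(s) drawn

Segment lengths:
  seg 1: (0,0) -> (-7.713,-9.193), length = 12
  seg 2: (-7.713,-9.193) -> (-12.856,-15.321), length = 8
  seg 3: (-12.856,-15.321) -> (-1.321,-12.013), length = 12
  seg 4: (-1.321,-12.013) -> (6.369,-9.808), length = 8
Total = 40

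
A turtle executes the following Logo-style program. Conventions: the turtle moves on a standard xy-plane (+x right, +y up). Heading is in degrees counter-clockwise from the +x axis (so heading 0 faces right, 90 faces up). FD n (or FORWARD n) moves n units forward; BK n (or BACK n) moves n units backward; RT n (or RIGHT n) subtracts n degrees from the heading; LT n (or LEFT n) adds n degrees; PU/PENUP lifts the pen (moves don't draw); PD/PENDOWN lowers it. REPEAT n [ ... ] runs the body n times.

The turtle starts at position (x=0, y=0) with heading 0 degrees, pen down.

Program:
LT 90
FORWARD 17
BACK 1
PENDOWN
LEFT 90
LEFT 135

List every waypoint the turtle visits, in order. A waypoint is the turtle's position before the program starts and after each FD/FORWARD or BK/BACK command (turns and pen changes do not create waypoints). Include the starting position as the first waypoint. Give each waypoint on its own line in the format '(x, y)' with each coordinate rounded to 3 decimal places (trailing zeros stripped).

Answer: (0, 0)
(0, 17)
(0, 16)

Derivation:
Executing turtle program step by step:
Start: pos=(0,0), heading=0, pen down
LT 90: heading 0 -> 90
FD 17: (0,0) -> (0,17) [heading=90, draw]
BK 1: (0,17) -> (0,16) [heading=90, draw]
PD: pen down
LT 90: heading 90 -> 180
LT 135: heading 180 -> 315
Final: pos=(0,16), heading=315, 2 segment(s) drawn
Waypoints (3 total):
(0, 0)
(0, 17)
(0, 16)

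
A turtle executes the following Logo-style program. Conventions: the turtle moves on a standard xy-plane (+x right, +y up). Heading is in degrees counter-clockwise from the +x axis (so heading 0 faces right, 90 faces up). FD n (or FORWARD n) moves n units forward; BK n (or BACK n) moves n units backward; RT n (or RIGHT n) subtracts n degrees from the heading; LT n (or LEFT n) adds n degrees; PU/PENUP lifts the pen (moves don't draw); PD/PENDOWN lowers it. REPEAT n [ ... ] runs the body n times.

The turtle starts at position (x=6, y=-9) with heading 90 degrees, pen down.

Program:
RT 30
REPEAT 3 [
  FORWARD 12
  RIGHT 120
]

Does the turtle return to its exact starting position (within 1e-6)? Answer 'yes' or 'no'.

Answer: yes

Derivation:
Executing turtle program step by step:
Start: pos=(6,-9), heading=90, pen down
RT 30: heading 90 -> 60
REPEAT 3 [
  -- iteration 1/3 --
  FD 12: (6,-9) -> (12,1.392) [heading=60, draw]
  RT 120: heading 60 -> 300
  -- iteration 2/3 --
  FD 12: (12,1.392) -> (18,-9) [heading=300, draw]
  RT 120: heading 300 -> 180
  -- iteration 3/3 --
  FD 12: (18,-9) -> (6,-9) [heading=180, draw]
  RT 120: heading 180 -> 60
]
Final: pos=(6,-9), heading=60, 3 segment(s) drawn

Start position: (6, -9)
Final position: (6, -9)
Distance = 0; < 1e-6 -> CLOSED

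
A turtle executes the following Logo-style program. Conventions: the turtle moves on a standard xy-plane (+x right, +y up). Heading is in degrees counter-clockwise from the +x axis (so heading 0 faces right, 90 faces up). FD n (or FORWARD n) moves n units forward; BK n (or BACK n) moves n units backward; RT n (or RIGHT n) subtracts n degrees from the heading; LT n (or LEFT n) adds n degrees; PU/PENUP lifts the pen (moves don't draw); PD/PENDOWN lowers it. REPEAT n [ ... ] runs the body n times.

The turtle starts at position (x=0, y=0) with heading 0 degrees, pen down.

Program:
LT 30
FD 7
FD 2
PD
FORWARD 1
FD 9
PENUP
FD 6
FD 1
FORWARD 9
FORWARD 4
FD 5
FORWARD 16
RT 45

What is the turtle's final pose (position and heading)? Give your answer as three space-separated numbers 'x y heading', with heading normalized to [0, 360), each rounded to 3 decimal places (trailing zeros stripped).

Answer: 51.962 30 345

Derivation:
Executing turtle program step by step:
Start: pos=(0,0), heading=0, pen down
LT 30: heading 0 -> 30
FD 7: (0,0) -> (6.062,3.5) [heading=30, draw]
FD 2: (6.062,3.5) -> (7.794,4.5) [heading=30, draw]
PD: pen down
FD 1: (7.794,4.5) -> (8.66,5) [heading=30, draw]
FD 9: (8.66,5) -> (16.454,9.5) [heading=30, draw]
PU: pen up
FD 6: (16.454,9.5) -> (21.651,12.5) [heading=30, move]
FD 1: (21.651,12.5) -> (22.517,13) [heading=30, move]
FD 9: (22.517,13) -> (30.311,17.5) [heading=30, move]
FD 4: (30.311,17.5) -> (33.775,19.5) [heading=30, move]
FD 5: (33.775,19.5) -> (38.105,22) [heading=30, move]
FD 16: (38.105,22) -> (51.962,30) [heading=30, move]
RT 45: heading 30 -> 345
Final: pos=(51.962,30), heading=345, 4 segment(s) drawn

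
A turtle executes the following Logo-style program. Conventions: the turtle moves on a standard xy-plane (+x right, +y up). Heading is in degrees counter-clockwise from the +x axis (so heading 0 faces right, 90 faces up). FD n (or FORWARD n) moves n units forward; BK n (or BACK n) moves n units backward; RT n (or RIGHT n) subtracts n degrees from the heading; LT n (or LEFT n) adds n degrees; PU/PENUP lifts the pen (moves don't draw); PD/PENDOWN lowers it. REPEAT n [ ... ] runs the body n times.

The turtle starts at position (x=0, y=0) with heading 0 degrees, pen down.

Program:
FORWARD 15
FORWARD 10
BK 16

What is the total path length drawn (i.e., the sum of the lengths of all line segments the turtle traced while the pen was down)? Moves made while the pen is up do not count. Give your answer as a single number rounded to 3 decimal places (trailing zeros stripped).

Executing turtle program step by step:
Start: pos=(0,0), heading=0, pen down
FD 15: (0,0) -> (15,0) [heading=0, draw]
FD 10: (15,0) -> (25,0) [heading=0, draw]
BK 16: (25,0) -> (9,0) [heading=0, draw]
Final: pos=(9,0), heading=0, 3 segment(s) drawn

Segment lengths:
  seg 1: (0,0) -> (15,0), length = 15
  seg 2: (15,0) -> (25,0), length = 10
  seg 3: (25,0) -> (9,0), length = 16
Total = 41

Answer: 41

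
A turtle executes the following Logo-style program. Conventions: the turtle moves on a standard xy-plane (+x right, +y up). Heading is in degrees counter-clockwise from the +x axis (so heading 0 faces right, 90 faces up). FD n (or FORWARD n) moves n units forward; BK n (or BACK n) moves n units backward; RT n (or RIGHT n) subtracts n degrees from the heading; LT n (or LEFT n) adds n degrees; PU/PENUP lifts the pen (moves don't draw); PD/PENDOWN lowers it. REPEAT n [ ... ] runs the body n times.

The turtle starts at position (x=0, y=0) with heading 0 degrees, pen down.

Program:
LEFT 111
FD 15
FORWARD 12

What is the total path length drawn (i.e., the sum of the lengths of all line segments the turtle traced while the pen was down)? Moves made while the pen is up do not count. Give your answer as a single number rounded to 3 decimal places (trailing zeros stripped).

Answer: 27

Derivation:
Executing turtle program step by step:
Start: pos=(0,0), heading=0, pen down
LT 111: heading 0 -> 111
FD 15: (0,0) -> (-5.376,14.004) [heading=111, draw]
FD 12: (-5.376,14.004) -> (-9.676,25.207) [heading=111, draw]
Final: pos=(-9.676,25.207), heading=111, 2 segment(s) drawn

Segment lengths:
  seg 1: (0,0) -> (-5.376,14.004), length = 15
  seg 2: (-5.376,14.004) -> (-9.676,25.207), length = 12
Total = 27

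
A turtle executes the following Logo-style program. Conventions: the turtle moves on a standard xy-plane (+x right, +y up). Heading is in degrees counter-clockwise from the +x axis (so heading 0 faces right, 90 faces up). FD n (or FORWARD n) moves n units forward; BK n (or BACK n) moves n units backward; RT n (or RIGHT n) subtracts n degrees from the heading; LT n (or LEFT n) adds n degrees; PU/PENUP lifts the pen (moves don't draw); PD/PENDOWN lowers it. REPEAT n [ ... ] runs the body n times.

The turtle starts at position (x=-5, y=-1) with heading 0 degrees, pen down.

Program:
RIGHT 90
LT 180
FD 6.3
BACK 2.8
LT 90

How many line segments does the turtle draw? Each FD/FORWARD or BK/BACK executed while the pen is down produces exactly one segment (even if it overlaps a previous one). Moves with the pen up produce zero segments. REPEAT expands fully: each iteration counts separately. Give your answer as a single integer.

Answer: 2

Derivation:
Executing turtle program step by step:
Start: pos=(-5,-1), heading=0, pen down
RT 90: heading 0 -> 270
LT 180: heading 270 -> 90
FD 6.3: (-5,-1) -> (-5,5.3) [heading=90, draw]
BK 2.8: (-5,5.3) -> (-5,2.5) [heading=90, draw]
LT 90: heading 90 -> 180
Final: pos=(-5,2.5), heading=180, 2 segment(s) drawn
Segments drawn: 2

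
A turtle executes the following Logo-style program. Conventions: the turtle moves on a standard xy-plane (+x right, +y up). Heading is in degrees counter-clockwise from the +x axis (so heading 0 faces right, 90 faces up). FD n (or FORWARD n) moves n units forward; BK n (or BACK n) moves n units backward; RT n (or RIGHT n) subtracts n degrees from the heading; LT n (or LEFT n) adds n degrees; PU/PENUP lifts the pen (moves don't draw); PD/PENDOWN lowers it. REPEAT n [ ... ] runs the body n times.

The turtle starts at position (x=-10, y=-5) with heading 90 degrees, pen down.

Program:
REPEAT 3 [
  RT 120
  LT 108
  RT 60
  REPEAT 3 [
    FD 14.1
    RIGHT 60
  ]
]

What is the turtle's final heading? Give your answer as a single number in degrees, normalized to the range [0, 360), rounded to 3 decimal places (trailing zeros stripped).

Executing turtle program step by step:
Start: pos=(-10,-5), heading=90, pen down
REPEAT 3 [
  -- iteration 1/3 --
  RT 120: heading 90 -> 330
  LT 108: heading 330 -> 78
  RT 60: heading 78 -> 18
  REPEAT 3 [
    -- iteration 1/3 --
    FD 14.1: (-10,-5) -> (3.41,-0.643) [heading=18, draw]
    RT 60: heading 18 -> 318
    -- iteration 2/3 --
    FD 14.1: (3.41,-0.643) -> (13.888,-10.078) [heading=318, draw]
    RT 60: heading 318 -> 258
    -- iteration 3/3 --
    FD 14.1: (13.888,-10.078) -> (10.957,-23.869) [heading=258, draw]
    RT 60: heading 258 -> 198
  ]
  -- iteration 2/3 --
  RT 120: heading 198 -> 78
  LT 108: heading 78 -> 186
  RT 60: heading 186 -> 126
  REPEAT 3 [
    -- iteration 1/3 --
    FD 14.1: (10.957,-23.869) -> (2.669,-12.462) [heading=126, draw]
    RT 60: heading 126 -> 66
    -- iteration 2/3 --
    FD 14.1: (2.669,-12.462) -> (8.404,0.419) [heading=66, draw]
    RT 60: heading 66 -> 6
    -- iteration 3/3 --
    FD 14.1: (8.404,0.419) -> (22.427,1.892) [heading=6, draw]
    RT 60: heading 6 -> 306
  ]
  -- iteration 3/3 --
  RT 120: heading 306 -> 186
  LT 108: heading 186 -> 294
  RT 60: heading 294 -> 234
  REPEAT 3 [
    -- iteration 1/3 --
    FD 14.1: (22.427,1.892) -> (14.139,-9.515) [heading=234, draw]
    RT 60: heading 234 -> 174
    -- iteration 2/3 --
    FD 14.1: (14.139,-9.515) -> (0.116,-8.041) [heading=174, draw]
    RT 60: heading 174 -> 114
    -- iteration 3/3 --
    FD 14.1: (0.116,-8.041) -> (-5.619,4.84) [heading=114, draw]
    RT 60: heading 114 -> 54
  ]
]
Final: pos=(-5.619,4.84), heading=54, 9 segment(s) drawn

Answer: 54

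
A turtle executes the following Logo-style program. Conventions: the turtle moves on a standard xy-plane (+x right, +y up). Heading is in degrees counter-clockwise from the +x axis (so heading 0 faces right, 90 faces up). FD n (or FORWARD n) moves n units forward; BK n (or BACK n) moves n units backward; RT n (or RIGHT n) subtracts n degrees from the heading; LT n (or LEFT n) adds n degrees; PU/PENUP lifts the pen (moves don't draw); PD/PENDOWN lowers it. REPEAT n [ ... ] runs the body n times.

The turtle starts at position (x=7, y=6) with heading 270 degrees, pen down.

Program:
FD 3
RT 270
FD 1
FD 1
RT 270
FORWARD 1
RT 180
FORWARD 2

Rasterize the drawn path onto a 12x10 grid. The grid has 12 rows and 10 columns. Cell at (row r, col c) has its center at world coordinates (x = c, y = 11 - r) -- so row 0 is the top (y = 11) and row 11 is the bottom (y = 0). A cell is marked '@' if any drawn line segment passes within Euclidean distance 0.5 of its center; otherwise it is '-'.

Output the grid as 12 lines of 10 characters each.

Segment 0: (7,6) -> (7,3)
Segment 1: (7,3) -> (8,3)
Segment 2: (8,3) -> (9,3)
Segment 3: (9,3) -> (9,4)
Segment 4: (9,4) -> (9,2)

Answer: ----------
----------
----------
----------
----------
-------@--
-------@--
-------@-@
-------@@@
---------@
----------
----------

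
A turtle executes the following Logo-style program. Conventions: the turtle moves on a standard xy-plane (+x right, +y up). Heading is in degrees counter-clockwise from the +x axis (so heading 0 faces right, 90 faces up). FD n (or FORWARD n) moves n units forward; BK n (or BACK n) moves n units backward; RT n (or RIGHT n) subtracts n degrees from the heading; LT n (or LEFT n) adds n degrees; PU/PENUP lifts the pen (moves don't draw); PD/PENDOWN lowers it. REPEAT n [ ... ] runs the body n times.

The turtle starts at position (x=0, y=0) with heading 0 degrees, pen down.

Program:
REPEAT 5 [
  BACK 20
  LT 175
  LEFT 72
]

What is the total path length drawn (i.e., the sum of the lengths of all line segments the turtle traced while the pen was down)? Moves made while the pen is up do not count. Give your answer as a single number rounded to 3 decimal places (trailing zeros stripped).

Executing turtle program step by step:
Start: pos=(0,0), heading=0, pen down
REPEAT 5 [
  -- iteration 1/5 --
  BK 20: (0,0) -> (-20,0) [heading=0, draw]
  LT 175: heading 0 -> 175
  LT 72: heading 175 -> 247
  -- iteration 2/5 --
  BK 20: (-20,0) -> (-12.185,18.41) [heading=247, draw]
  LT 175: heading 247 -> 62
  LT 72: heading 62 -> 134
  -- iteration 3/5 --
  BK 20: (-12.185,18.41) -> (1.708,4.023) [heading=134, draw]
  LT 175: heading 134 -> 309
  LT 72: heading 309 -> 21
  -- iteration 4/5 --
  BK 20: (1.708,4.023) -> (-16.964,-3.144) [heading=21, draw]
  LT 175: heading 21 -> 196
  LT 72: heading 196 -> 268
  -- iteration 5/5 --
  BK 20: (-16.964,-3.144) -> (-16.266,16.844) [heading=268, draw]
  LT 175: heading 268 -> 83
  LT 72: heading 83 -> 155
]
Final: pos=(-16.266,16.844), heading=155, 5 segment(s) drawn

Segment lengths:
  seg 1: (0,0) -> (-20,0), length = 20
  seg 2: (-20,0) -> (-12.185,18.41), length = 20
  seg 3: (-12.185,18.41) -> (1.708,4.023), length = 20
  seg 4: (1.708,4.023) -> (-16.964,-3.144), length = 20
  seg 5: (-16.964,-3.144) -> (-16.266,16.844), length = 20
Total = 100

Answer: 100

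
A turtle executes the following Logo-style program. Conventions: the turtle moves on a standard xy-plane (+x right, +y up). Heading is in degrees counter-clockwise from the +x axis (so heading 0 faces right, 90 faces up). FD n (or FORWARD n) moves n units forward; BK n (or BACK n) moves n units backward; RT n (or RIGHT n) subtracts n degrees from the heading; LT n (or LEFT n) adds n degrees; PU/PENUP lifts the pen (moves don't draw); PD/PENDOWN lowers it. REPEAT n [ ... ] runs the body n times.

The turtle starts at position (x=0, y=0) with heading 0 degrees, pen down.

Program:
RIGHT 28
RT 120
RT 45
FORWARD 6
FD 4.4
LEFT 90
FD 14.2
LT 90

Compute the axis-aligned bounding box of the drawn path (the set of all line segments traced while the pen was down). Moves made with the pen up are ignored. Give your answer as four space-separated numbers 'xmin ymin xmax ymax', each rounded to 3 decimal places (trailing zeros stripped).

Answer: -13.328 -11.497 0 2.339

Derivation:
Executing turtle program step by step:
Start: pos=(0,0), heading=0, pen down
RT 28: heading 0 -> 332
RT 120: heading 332 -> 212
RT 45: heading 212 -> 167
FD 6: (0,0) -> (-5.846,1.35) [heading=167, draw]
FD 4.4: (-5.846,1.35) -> (-10.133,2.339) [heading=167, draw]
LT 90: heading 167 -> 257
FD 14.2: (-10.133,2.339) -> (-13.328,-11.497) [heading=257, draw]
LT 90: heading 257 -> 347
Final: pos=(-13.328,-11.497), heading=347, 3 segment(s) drawn

Segment endpoints: x in {-13.328, -10.133, -5.846, 0}, y in {-11.497, 0, 1.35, 2.339}
xmin=-13.328, ymin=-11.497, xmax=0, ymax=2.339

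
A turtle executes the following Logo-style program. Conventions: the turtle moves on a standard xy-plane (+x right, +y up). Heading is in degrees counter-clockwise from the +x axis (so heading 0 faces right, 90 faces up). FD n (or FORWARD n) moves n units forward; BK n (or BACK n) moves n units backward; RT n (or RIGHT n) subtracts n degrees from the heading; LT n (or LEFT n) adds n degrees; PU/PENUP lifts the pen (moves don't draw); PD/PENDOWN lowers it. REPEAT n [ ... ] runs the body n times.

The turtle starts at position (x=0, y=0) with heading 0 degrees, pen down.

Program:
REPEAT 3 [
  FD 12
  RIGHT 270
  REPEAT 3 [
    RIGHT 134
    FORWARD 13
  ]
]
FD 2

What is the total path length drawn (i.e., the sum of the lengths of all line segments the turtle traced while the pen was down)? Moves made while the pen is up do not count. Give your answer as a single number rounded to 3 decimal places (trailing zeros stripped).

Executing turtle program step by step:
Start: pos=(0,0), heading=0, pen down
REPEAT 3 [
  -- iteration 1/3 --
  FD 12: (0,0) -> (12,0) [heading=0, draw]
  RT 270: heading 0 -> 90
  REPEAT 3 [
    -- iteration 1/3 --
    RT 134: heading 90 -> 316
    FD 13: (12,0) -> (21.351,-9.031) [heading=316, draw]
    -- iteration 2/3 --
    RT 134: heading 316 -> 182
    FD 13: (21.351,-9.031) -> (8.359,-9.484) [heading=182, draw]
    -- iteration 3/3 --
    RT 134: heading 182 -> 48
    FD 13: (8.359,-9.484) -> (17.058,0.177) [heading=48, draw]
  ]
  -- iteration 2/3 --
  FD 12: (17.058,0.177) -> (25.088,9.094) [heading=48, draw]
  RT 270: heading 48 -> 138
  REPEAT 3 [
    -- iteration 1/3 --
    RT 134: heading 138 -> 4
    FD 13: (25.088,9.094) -> (38.056,10.001) [heading=4, draw]
    -- iteration 2/3 --
    RT 134: heading 4 -> 230
    FD 13: (38.056,10.001) -> (29.7,0.043) [heading=230, draw]
    -- iteration 3/3 --
    RT 134: heading 230 -> 96
    FD 13: (29.7,0.043) -> (28.341,12.971) [heading=96, draw]
  ]
  -- iteration 3/3 --
  FD 12: (28.341,12.971) -> (27.086,24.906) [heading=96, draw]
  RT 270: heading 96 -> 186
  REPEAT 3 [
    -- iteration 1/3 --
    RT 134: heading 186 -> 52
    FD 13: (27.086,24.906) -> (35.09,35.15) [heading=52, draw]
    -- iteration 2/3 --
    RT 134: heading 52 -> 278
    FD 13: (35.09,35.15) -> (36.899,22.276) [heading=278, draw]
    -- iteration 3/3 --
    RT 134: heading 278 -> 144
    FD 13: (36.899,22.276) -> (26.382,29.918) [heading=144, draw]
  ]
]
FD 2: (26.382,29.918) -> (24.764,31.093) [heading=144, draw]
Final: pos=(24.764,31.093), heading=144, 13 segment(s) drawn

Segment lengths:
  seg 1: (0,0) -> (12,0), length = 12
  seg 2: (12,0) -> (21.351,-9.031), length = 13
  seg 3: (21.351,-9.031) -> (8.359,-9.484), length = 13
  seg 4: (8.359,-9.484) -> (17.058,0.177), length = 13
  seg 5: (17.058,0.177) -> (25.088,9.094), length = 12
  seg 6: (25.088,9.094) -> (38.056,10.001), length = 13
  seg 7: (38.056,10.001) -> (29.7,0.043), length = 13
  seg 8: (29.7,0.043) -> (28.341,12.971), length = 13
  seg 9: (28.341,12.971) -> (27.086,24.906), length = 12
  seg 10: (27.086,24.906) -> (35.09,35.15), length = 13
  seg 11: (35.09,35.15) -> (36.899,22.276), length = 13
  seg 12: (36.899,22.276) -> (26.382,29.918), length = 13
  seg 13: (26.382,29.918) -> (24.764,31.093), length = 2
Total = 155

Answer: 155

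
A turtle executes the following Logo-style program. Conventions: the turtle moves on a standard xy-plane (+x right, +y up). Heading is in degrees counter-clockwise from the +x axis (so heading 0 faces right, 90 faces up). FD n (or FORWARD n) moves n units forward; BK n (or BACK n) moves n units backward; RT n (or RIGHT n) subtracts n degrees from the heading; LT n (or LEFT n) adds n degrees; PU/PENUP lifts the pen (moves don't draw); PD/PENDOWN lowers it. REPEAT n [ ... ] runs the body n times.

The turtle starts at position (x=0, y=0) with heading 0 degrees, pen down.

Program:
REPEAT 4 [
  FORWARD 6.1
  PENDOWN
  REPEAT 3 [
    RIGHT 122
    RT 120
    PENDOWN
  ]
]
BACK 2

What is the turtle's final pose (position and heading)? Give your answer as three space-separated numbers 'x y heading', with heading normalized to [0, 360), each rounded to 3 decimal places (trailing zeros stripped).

Executing turtle program step by step:
Start: pos=(0,0), heading=0, pen down
REPEAT 4 [
  -- iteration 1/4 --
  FD 6.1: (0,0) -> (6.1,0) [heading=0, draw]
  PD: pen down
  REPEAT 3 [
    -- iteration 1/3 --
    RT 122: heading 0 -> 238
    RT 120: heading 238 -> 118
    PD: pen down
    -- iteration 2/3 --
    RT 122: heading 118 -> 356
    RT 120: heading 356 -> 236
    PD: pen down
    -- iteration 3/3 --
    RT 122: heading 236 -> 114
    RT 120: heading 114 -> 354
    PD: pen down
  ]
  -- iteration 2/4 --
  FD 6.1: (6.1,0) -> (12.167,-0.638) [heading=354, draw]
  PD: pen down
  REPEAT 3 [
    -- iteration 1/3 --
    RT 122: heading 354 -> 232
    RT 120: heading 232 -> 112
    PD: pen down
    -- iteration 2/3 --
    RT 122: heading 112 -> 350
    RT 120: heading 350 -> 230
    PD: pen down
    -- iteration 3/3 --
    RT 122: heading 230 -> 108
    RT 120: heading 108 -> 348
    PD: pen down
  ]
  -- iteration 3/4 --
  FD 6.1: (12.167,-0.638) -> (18.133,-1.906) [heading=348, draw]
  PD: pen down
  REPEAT 3 [
    -- iteration 1/3 --
    RT 122: heading 348 -> 226
    RT 120: heading 226 -> 106
    PD: pen down
    -- iteration 2/3 --
    RT 122: heading 106 -> 344
    RT 120: heading 344 -> 224
    PD: pen down
    -- iteration 3/3 --
    RT 122: heading 224 -> 102
    RT 120: heading 102 -> 342
    PD: pen down
  ]
  -- iteration 4/4 --
  FD 6.1: (18.133,-1.906) -> (23.935,-3.791) [heading=342, draw]
  PD: pen down
  REPEAT 3 [
    -- iteration 1/3 --
    RT 122: heading 342 -> 220
    RT 120: heading 220 -> 100
    PD: pen down
    -- iteration 2/3 --
    RT 122: heading 100 -> 338
    RT 120: heading 338 -> 218
    PD: pen down
    -- iteration 3/3 --
    RT 122: heading 218 -> 96
    RT 120: heading 96 -> 336
    PD: pen down
  ]
]
BK 2: (23.935,-3.791) -> (22.108,-2.977) [heading=336, draw]
Final: pos=(22.108,-2.977), heading=336, 5 segment(s) drawn

Answer: 22.108 -2.977 336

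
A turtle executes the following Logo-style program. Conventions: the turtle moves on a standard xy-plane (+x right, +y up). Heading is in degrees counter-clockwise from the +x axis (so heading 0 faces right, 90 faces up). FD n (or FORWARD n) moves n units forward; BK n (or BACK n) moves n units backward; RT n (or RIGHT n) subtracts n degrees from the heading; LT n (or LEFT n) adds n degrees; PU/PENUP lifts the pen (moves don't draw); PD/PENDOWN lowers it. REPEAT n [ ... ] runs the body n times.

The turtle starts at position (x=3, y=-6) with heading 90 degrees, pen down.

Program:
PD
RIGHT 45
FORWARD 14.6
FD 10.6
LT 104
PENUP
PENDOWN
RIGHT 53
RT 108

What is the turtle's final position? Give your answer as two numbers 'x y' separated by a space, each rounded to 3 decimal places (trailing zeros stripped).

Answer: 20.819 11.819

Derivation:
Executing turtle program step by step:
Start: pos=(3,-6), heading=90, pen down
PD: pen down
RT 45: heading 90 -> 45
FD 14.6: (3,-6) -> (13.324,4.324) [heading=45, draw]
FD 10.6: (13.324,4.324) -> (20.819,11.819) [heading=45, draw]
LT 104: heading 45 -> 149
PU: pen up
PD: pen down
RT 53: heading 149 -> 96
RT 108: heading 96 -> 348
Final: pos=(20.819,11.819), heading=348, 2 segment(s) drawn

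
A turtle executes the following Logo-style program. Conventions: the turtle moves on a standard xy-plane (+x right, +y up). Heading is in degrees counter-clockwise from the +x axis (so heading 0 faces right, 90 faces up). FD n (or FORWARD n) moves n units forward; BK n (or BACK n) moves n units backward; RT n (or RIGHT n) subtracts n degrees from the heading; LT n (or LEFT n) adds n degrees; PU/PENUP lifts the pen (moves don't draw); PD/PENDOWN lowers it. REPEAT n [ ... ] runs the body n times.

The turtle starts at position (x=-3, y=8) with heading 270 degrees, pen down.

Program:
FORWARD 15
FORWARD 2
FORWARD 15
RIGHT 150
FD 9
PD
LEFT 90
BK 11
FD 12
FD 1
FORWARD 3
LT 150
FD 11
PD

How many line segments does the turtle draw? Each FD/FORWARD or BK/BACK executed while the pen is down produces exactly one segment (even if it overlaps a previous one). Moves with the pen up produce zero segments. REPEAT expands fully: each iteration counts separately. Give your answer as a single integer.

Executing turtle program step by step:
Start: pos=(-3,8), heading=270, pen down
FD 15: (-3,8) -> (-3,-7) [heading=270, draw]
FD 2: (-3,-7) -> (-3,-9) [heading=270, draw]
FD 15: (-3,-9) -> (-3,-24) [heading=270, draw]
RT 150: heading 270 -> 120
FD 9: (-3,-24) -> (-7.5,-16.206) [heading=120, draw]
PD: pen down
LT 90: heading 120 -> 210
BK 11: (-7.5,-16.206) -> (2.026,-10.706) [heading=210, draw]
FD 12: (2.026,-10.706) -> (-8.366,-16.706) [heading=210, draw]
FD 1: (-8.366,-16.706) -> (-9.232,-17.206) [heading=210, draw]
FD 3: (-9.232,-17.206) -> (-11.83,-18.706) [heading=210, draw]
LT 150: heading 210 -> 0
FD 11: (-11.83,-18.706) -> (-0.83,-18.706) [heading=0, draw]
PD: pen down
Final: pos=(-0.83,-18.706), heading=0, 9 segment(s) drawn
Segments drawn: 9

Answer: 9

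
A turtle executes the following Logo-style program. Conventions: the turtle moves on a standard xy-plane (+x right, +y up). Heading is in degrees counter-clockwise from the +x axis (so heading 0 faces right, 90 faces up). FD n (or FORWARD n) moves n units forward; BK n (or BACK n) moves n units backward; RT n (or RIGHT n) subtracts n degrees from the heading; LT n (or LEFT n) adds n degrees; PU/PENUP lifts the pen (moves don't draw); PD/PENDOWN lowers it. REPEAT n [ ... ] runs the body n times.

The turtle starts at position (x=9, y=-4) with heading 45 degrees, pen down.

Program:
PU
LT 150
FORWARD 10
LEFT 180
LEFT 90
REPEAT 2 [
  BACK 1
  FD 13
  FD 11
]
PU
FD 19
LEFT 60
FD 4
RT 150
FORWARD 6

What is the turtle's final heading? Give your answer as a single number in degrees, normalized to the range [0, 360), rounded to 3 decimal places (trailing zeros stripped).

Answer: 15

Derivation:
Executing turtle program step by step:
Start: pos=(9,-4), heading=45, pen down
PU: pen up
LT 150: heading 45 -> 195
FD 10: (9,-4) -> (-0.659,-6.588) [heading=195, move]
LT 180: heading 195 -> 15
LT 90: heading 15 -> 105
REPEAT 2 [
  -- iteration 1/2 --
  BK 1: (-0.659,-6.588) -> (-0.4,-7.554) [heading=105, move]
  FD 13: (-0.4,-7.554) -> (-3.765,5.003) [heading=105, move]
  FD 11: (-3.765,5.003) -> (-6.612,15.628) [heading=105, move]
  -- iteration 2/2 --
  BK 1: (-6.612,15.628) -> (-6.353,14.662) [heading=105, move]
  FD 13: (-6.353,14.662) -> (-9.718,27.219) [heading=105, move]
  FD 11: (-9.718,27.219) -> (-12.565,37.844) [heading=105, move]
]
PU: pen up
FD 19: (-12.565,37.844) -> (-17.482,56.197) [heading=105, move]
LT 60: heading 105 -> 165
FD 4: (-17.482,56.197) -> (-21.346,57.232) [heading=165, move]
RT 150: heading 165 -> 15
FD 6: (-21.346,57.232) -> (-15.551,58.785) [heading=15, move]
Final: pos=(-15.551,58.785), heading=15, 0 segment(s) drawn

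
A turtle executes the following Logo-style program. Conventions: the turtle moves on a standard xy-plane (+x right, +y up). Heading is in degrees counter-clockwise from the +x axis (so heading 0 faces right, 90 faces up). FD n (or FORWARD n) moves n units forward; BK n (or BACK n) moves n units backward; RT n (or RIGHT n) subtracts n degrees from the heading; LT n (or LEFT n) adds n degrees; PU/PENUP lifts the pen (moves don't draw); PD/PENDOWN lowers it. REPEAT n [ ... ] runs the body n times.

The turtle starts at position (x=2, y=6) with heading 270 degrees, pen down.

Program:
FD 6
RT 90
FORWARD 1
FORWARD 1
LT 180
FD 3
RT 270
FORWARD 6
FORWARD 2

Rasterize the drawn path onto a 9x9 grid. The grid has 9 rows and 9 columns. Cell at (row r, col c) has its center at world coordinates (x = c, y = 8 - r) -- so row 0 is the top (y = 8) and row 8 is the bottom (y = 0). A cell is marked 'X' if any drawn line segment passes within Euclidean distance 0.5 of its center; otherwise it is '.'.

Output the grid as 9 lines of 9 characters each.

Answer: ...X.....
...X.....
..XX.....
..XX.....
..XX.....
..XX.....
..XX.....
..XX.....
XXXX.....

Derivation:
Segment 0: (2,6) -> (2,0)
Segment 1: (2,0) -> (1,0)
Segment 2: (1,0) -> (-0,0)
Segment 3: (-0,0) -> (3,-0)
Segment 4: (3,-0) -> (3,6)
Segment 5: (3,6) -> (3,8)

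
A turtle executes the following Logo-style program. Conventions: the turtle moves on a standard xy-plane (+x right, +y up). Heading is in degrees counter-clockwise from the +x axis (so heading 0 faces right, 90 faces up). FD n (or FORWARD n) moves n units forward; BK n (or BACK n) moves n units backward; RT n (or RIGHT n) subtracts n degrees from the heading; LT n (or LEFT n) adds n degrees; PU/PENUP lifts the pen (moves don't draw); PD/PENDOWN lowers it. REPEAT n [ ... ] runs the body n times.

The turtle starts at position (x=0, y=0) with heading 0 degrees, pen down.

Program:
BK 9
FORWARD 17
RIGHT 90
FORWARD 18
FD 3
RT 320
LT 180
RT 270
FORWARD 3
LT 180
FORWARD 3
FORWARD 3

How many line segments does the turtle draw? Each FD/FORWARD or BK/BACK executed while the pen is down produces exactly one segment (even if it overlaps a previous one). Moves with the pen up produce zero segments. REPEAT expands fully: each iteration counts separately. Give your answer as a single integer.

Answer: 7

Derivation:
Executing turtle program step by step:
Start: pos=(0,0), heading=0, pen down
BK 9: (0,0) -> (-9,0) [heading=0, draw]
FD 17: (-9,0) -> (8,0) [heading=0, draw]
RT 90: heading 0 -> 270
FD 18: (8,0) -> (8,-18) [heading=270, draw]
FD 3: (8,-18) -> (8,-21) [heading=270, draw]
RT 320: heading 270 -> 310
LT 180: heading 310 -> 130
RT 270: heading 130 -> 220
FD 3: (8,-21) -> (5.702,-22.928) [heading=220, draw]
LT 180: heading 220 -> 40
FD 3: (5.702,-22.928) -> (8,-21) [heading=40, draw]
FD 3: (8,-21) -> (10.298,-19.072) [heading=40, draw]
Final: pos=(10.298,-19.072), heading=40, 7 segment(s) drawn
Segments drawn: 7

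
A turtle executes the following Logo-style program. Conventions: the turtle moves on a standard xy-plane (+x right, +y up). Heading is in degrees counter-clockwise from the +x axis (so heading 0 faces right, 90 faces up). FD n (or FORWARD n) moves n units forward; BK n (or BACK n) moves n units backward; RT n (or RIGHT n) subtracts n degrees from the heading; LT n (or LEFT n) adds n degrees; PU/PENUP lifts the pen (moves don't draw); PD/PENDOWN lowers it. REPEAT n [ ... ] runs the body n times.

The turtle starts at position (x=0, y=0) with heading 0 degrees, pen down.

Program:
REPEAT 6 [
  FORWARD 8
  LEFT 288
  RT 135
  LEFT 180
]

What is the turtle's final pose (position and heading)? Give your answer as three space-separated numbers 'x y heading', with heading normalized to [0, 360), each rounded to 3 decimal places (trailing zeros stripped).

Answer: 12.953 -31.271 198

Derivation:
Executing turtle program step by step:
Start: pos=(0,0), heading=0, pen down
REPEAT 6 [
  -- iteration 1/6 --
  FD 8: (0,0) -> (8,0) [heading=0, draw]
  LT 288: heading 0 -> 288
  RT 135: heading 288 -> 153
  LT 180: heading 153 -> 333
  -- iteration 2/6 --
  FD 8: (8,0) -> (15.128,-3.632) [heading=333, draw]
  LT 288: heading 333 -> 261
  RT 135: heading 261 -> 126
  LT 180: heading 126 -> 306
  -- iteration 3/6 --
  FD 8: (15.128,-3.632) -> (19.83,-10.104) [heading=306, draw]
  LT 288: heading 306 -> 234
  RT 135: heading 234 -> 99
  LT 180: heading 99 -> 279
  -- iteration 4/6 --
  FD 8: (19.83,-10.104) -> (21.082,-18.006) [heading=279, draw]
  LT 288: heading 279 -> 207
  RT 135: heading 207 -> 72
  LT 180: heading 72 -> 252
  -- iteration 5/6 --
  FD 8: (21.082,-18.006) -> (18.61,-25.614) [heading=252, draw]
  LT 288: heading 252 -> 180
  RT 135: heading 180 -> 45
  LT 180: heading 45 -> 225
  -- iteration 6/6 --
  FD 8: (18.61,-25.614) -> (12.953,-31.271) [heading=225, draw]
  LT 288: heading 225 -> 153
  RT 135: heading 153 -> 18
  LT 180: heading 18 -> 198
]
Final: pos=(12.953,-31.271), heading=198, 6 segment(s) drawn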